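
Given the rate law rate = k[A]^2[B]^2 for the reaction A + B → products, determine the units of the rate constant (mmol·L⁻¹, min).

(mmol·L⁻¹)⁻³·min⁻¹

Step 1: Overall order = 2 + 2 = 4.
Step 2: rate has units mmol·L⁻¹·min⁻¹; [A]^2[B]^2 has units (mmol·L⁻¹)^4.
Step 3: k = rate/([A]^2[B]^2), so units of k = (mmol·L⁻¹)^(1-4)·min⁻¹ = (mmol·L⁻¹)⁻³·min⁻¹.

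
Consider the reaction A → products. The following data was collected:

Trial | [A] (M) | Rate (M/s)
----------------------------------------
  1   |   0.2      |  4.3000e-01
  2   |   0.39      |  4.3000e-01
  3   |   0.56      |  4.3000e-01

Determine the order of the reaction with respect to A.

zeroth order (0)

Step 1: Compare trials - when concentration changes, rate stays constant.
Step 2: rate₂/rate₁ = 4.3000e-01/4.3000e-01 = 1
Step 3: [A]₂/[A]₁ = 0.39/0.2 = 1.95
Step 4: Since rate ratio ≈ (conc ratio)^0, the reaction is zeroth order.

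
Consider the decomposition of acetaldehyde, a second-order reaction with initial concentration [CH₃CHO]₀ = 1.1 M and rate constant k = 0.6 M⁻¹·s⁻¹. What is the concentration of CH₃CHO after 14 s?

0.1074 M

Step 1: For a second-order reaction: 1/[CH₃CHO] = 1/[CH₃CHO]₀ + kt
Step 2: 1/[CH₃CHO] = 1/1.1 + 0.6 × 14
Step 3: 1/[CH₃CHO] = 0.9091 + 8.4 = 9.309
Step 4: [CH₃CHO] = 1/9.309 = 0.1074 M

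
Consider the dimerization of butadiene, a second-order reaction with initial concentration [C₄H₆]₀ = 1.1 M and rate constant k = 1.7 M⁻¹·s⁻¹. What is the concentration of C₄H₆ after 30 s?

0.01926 M

Step 1: For a second-order reaction: 1/[C₄H₆] = 1/[C₄H₆]₀ + kt
Step 2: 1/[C₄H₆] = 1/1.1 + 1.7 × 30
Step 3: 1/[C₄H₆] = 0.9091 + 51 = 51.91
Step 4: [C₄H₆] = 1/51.91 = 0.01926 M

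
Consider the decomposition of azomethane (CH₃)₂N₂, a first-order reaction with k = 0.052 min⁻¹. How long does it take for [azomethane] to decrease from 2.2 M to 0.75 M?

20.69 min

Step 1: For first-order: t = ln([azomethane]₀/[azomethane])/k
Step 2: t = ln(2.2/0.75)/0.052
Step 3: t = ln(2.933)/0.052
Step 4: t = 1.076/0.052 = 20.69 min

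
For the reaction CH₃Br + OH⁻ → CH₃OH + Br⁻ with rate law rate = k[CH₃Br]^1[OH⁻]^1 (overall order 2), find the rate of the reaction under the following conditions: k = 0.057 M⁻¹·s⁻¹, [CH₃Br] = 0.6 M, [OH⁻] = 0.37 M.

0.01265 M/s

Step 1: The rate law is rate = k[CH₃Br]^1[OH⁻]^1, overall order = 1+1 = 2
Step 2: Substitute values: rate = 0.057 × (0.6)^1 × (0.37)^1
Step 3: rate = 0.057 × 0.6 × 0.37 = 0.012654 M/s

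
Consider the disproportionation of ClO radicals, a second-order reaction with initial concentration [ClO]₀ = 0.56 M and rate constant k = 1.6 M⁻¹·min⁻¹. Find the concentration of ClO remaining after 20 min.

0.0296 M

Step 1: For a second-order reaction: 1/[ClO] = 1/[ClO]₀ + kt
Step 2: 1/[ClO] = 1/0.56 + 1.6 × 20
Step 3: 1/[ClO] = 1.786 + 32 = 33.79
Step 4: [ClO] = 1/33.79 = 0.0296 M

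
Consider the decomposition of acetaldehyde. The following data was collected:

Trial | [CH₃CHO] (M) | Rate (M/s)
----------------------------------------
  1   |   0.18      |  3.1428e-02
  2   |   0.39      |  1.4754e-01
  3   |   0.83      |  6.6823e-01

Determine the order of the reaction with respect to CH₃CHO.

second order (2)

Step 1: Compare trials to find order n where rate₂/rate₁ = ([CH₃CHO]₂/[CH₃CHO]₁)^n
Step 2: rate₂/rate₁ = 1.4754e-01/3.1428e-02 = 4.694
Step 3: [CH₃CHO]₂/[CH₃CHO]₁ = 0.39/0.18 = 2.167
Step 4: n = ln(4.694)/ln(2.167) = 2.00 ≈ 2
Step 5: The reaction is second order in CH₃CHO.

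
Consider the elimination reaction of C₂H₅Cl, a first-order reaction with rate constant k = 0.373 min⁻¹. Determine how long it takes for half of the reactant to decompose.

1.858 min

Step 1: For a first-order reaction, t₁/₂ = ln(2)/k
Step 2: t₁/₂ = ln(2)/0.373
Step 3: t₁/₂ = 0.6931/0.373 = 1.858 min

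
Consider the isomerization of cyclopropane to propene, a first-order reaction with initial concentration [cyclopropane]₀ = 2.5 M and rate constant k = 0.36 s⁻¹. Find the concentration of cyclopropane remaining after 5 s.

0.4132 M

Step 1: For a first-order reaction: [cyclopropane] = [cyclopropane]₀ × e^(-kt)
Step 2: [cyclopropane] = 2.5 × e^(-0.36 × 5)
Step 3: [cyclopropane] = 2.5 × e^(-1.8)
Step 4: [cyclopropane] = 2.5 × 0.165299 = 0.4132 M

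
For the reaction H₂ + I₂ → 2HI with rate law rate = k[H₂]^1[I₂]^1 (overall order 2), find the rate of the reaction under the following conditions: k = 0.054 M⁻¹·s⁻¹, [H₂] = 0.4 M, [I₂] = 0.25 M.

0.0054 M/s

Step 1: The rate law is rate = k[H₂]^1[I₂]^1, overall order = 1+1 = 2
Step 2: Substitute values: rate = 0.054 × (0.4)^1 × (0.25)^1
Step 3: rate = 0.054 × 0.4 × 0.25 = 0.0054 M/s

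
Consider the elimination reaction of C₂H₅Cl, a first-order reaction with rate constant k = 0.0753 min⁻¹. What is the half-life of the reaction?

9.205 min

Step 1: For a first-order reaction, t₁/₂ = ln(2)/k
Step 2: t₁/₂ = ln(2)/0.0753
Step 3: t₁/₂ = 0.6931/0.0753 = 9.205 min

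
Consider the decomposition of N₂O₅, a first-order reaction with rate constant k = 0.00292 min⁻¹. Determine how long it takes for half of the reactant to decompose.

237.4 min

Step 1: For a first-order reaction, t₁/₂ = ln(2)/k
Step 2: t₁/₂ = ln(2)/0.00292
Step 3: t₁/₂ = 0.6931/0.00292 = 237.4 min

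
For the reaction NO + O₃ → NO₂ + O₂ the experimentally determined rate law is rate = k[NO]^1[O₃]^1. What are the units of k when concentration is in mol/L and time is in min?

(mol/L)⁻¹·min⁻¹

Step 1: Overall order = 1 + 1 = 2.
Step 2: rate has units mol/L·min⁻¹; [NO]^1[O₃]^1 has units (mol/L)^2.
Step 3: k = rate/([NO]^1[O₃]^1), so units of k = (mol/L)^(1-2)·min⁻¹ = (mol/L)⁻¹·min⁻¹.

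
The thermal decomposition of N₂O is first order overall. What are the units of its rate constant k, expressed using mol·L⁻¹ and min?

min⁻¹

Step 1: For overall order n, rate = k × (concentration)^n.
Step 2: Rate has units mol·L⁻¹·min⁻¹; concentration term has units (mol·L⁻¹)^1.
Step 3: k = rate / (concentration)^n, so units of k = (mol·L⁻¹)^(1-1)·min⁻¹ = min⁻¹.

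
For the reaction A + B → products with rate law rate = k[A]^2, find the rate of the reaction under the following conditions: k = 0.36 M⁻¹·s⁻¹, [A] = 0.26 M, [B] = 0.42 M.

0.02434 M/s

Step 1: The rate law is rate = k[A]^2
Step 2: Note that the rate does not depend on [B] (zero order in B).
Step 3: rate = 0.36 × (0.26)^2 = 0.024336 M/s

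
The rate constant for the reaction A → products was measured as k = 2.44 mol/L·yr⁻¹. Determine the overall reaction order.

zeroth order (0)

Step 1: The units of k for an nth-order reaction are (concentration)^(1-n)·(time)⁻¹.
Step 2: Here k has units mol/L·yr⁻¹, so the concentration exponent is 1.
Step 3: 1 - n = 1 ⇒ n = 0. The reaction is zeroth order.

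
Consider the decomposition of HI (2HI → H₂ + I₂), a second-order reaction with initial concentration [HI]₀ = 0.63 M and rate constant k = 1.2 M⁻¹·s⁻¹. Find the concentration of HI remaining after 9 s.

0.08073 M

Step 1: For a second-order reaction: 1/[HI] = 1/[HI]₀ + kt
Step 2: 1/[HI] = 1/0.63 + 1.2 × 9
Step 3: 1/[HI] = 1.587 + 10.8 = 12.39
Step 4: [HI] = 1/12.39 = 0.08073 M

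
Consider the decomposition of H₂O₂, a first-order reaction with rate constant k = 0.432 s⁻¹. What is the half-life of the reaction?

1.605 s

Step 1: For a first-order reaction, t₁/₂ = ln(2)/k
Step 2: t₁/₂ = ln(2)/0.432
Step 3: t₁/₂ = 0.6931/0.432 = 1.605 s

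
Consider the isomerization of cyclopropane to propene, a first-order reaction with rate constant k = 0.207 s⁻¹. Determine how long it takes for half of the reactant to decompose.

3.349 s

Step 1: For a first-order reaction, t₁/₂ = ln(2)/k
Step 2: t₁/₂ = ln(2)/0.207
Step 3: t₁/₂ = 0.6931/0.207 = 3.349 s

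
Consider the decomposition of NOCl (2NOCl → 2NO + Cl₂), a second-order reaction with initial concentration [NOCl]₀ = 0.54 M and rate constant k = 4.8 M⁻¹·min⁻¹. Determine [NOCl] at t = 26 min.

0.007896 M

Step 1: For a second-order reaction: 1/[NOCl] = 1/[NOCl]₀ + kt
Step 2: 1/[NOCl] = 1/0.54 + 4.8 × 26
Step 3: 1/[NOCl] = 1.852 + 124.8 = 126.7
Step 4: [NOCl] = 1/126.7 = 0.007896 M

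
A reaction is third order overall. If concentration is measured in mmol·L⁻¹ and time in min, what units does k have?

(mmol·L⁻¹)⁻²·min⁻¹

Step 1: For overall order n, rate = k × (concentration)^n.
Step 2: Rate has units mmol·L⁻¹·min⁻¹; concentration term has units (mmol·L⁻¹)^3.
Step 3: k = rate / (concentration)^n, so units of k = (mmol·L⁻¹)^(1-3)·min⁻¹ = (mmol·L⁻¹)⁻²·min⁻¹.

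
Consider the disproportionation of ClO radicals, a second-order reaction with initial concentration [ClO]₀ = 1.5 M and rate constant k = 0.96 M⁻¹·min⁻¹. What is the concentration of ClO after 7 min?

0.1354 M

Step 1: For a second-order reaction: 1/[ClO] = 1/[ClO]₀ + kt
Step 2: 1/[ClO] = 1/1.5 + 0.96 × 7
Step 3: 1/[ClO] = 0.6667 + 6.72 = 7.387
Step 4: [ClO] = 1/7.387 = 0.1354 M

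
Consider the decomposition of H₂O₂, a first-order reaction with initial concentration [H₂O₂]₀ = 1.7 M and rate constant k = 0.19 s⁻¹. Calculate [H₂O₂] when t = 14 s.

0.1189 M

Step 1: For a first-order reaction: [H₂O₂] = [H₂O₂]₀ × e^(-kt)
Step 2: [H₂O₂] = 1.7 × e^(-0.19 × 14)
Step 3: [H₂O₂] = 1.7 × e^(-2.66)
Step 4: [H₂O₂] = 1.7 × 0.0699482 = 0.1189 M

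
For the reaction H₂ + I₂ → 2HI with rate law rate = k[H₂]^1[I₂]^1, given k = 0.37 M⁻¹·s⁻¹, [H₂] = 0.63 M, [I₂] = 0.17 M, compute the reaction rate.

0.03963 M/s

Step 1: The rate law is rate = k[H₂]^1[I₂]^1
Step 2: Substitute: rate = 0.37 × (0.63)^1 × (0.17)^1
Step 3: rate = 0.37 × 0.63 × 0.17 = 0.039627 M/s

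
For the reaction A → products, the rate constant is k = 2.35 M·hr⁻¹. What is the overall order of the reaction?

zeroth order (0)

Step 1: The units of k for an nth-order reaction are (concentration)^(1-n)·(time)⁻¹.
Step 2: Here k has units M·hr⁻¹, so the concentration exponent is 1.
Step 3: 1 - n = 1 ⇒ n = 0. The reaction is zeroth order.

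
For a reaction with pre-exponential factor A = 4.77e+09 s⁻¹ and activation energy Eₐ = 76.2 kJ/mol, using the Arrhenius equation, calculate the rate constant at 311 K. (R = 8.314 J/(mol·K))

7.58e-04 s⁻¹

Step 1: Use the Arrhenius equation: k = A × exp(-Eₐ/RT)
Step 2: Convert Eₐ to J/mol: 76.2 kJ/mol = 76200 J/mol
Step 3: Calculate the exponent: -Eₐ/(RT) = -76200/(8.314 × 311) = -29.47030
Step 4: k = 4.77e+09 × exp(-29.47030)
Step 5: k = 4.77e+09 × 1.58932e-13 = 7.5811e-04 s⁻¹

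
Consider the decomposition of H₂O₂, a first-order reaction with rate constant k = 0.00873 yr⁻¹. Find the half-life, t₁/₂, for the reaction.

79.4 yr

Step 1: For a first-order reaction, t₁/₂ = ln(2)/k
Step 2: t₁/₂ = ln(2)/0.00873
Step 3: t₁/₂ = 0.6931/0.00873 = 79.4 yr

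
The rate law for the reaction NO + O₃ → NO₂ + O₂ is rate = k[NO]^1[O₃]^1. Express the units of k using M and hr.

M⁻¹·hr⁻¹

Step 1: Overall order = 1 + 1 = 2.
Step 2: rate has units M·hr⁻¹; [NO]^1[O₃]^1 has units M^2.
Step 3: k = rate/([NO]^1[O₃]^1), so units of k = M^(1-2)·hr⁻¹ = M⁻¹·hr⁻¹.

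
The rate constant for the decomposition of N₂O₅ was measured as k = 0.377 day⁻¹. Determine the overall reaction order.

first order (1)

Step 1: The units of k for an nth-order reaction are (concentration)^(1-n)·(time)⁻¹.
Step 2: Here k has units day⁻¹, so the concentration exponent is 0.
Step 3: 1 - n = 0 ⇒ n = 1. The reaction is first order.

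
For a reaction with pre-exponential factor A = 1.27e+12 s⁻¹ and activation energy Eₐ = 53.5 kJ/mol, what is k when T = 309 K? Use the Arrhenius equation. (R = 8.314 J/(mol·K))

1.15e+03 s⁻¹

Step 1: Use the Arrhenius equation: k = A × exp(-Eₐ/RT)
Step 2: Convert Eₐ to J/mol: 53.5 kJ/mol = 53500 J/mol
Step 3: Calculate the exponent: -Eₐ/(RT) = -53500/(8.314 × 309) = -20.82501
Step 4: k = 1.27e+12 × exp(-20.82501)
Step 5: k = 1.27e+12 × 9.03261e-10 = 1.1471e+03 s⁻¹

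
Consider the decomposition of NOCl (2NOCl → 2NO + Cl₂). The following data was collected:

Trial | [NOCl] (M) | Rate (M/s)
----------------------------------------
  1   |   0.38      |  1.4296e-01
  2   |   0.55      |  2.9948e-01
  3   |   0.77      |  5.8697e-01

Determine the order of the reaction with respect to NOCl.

second order (2)

Step 1: Compare trials to find order n where rate₂/rate₁ = ([NOCl]₂/[NOCl]₁)^n
Step 2: rate₂/rate₁ = 2.9948e-01/1.4296e-01 = 2.095
Step 3: [NOCl]₂/[NOCl]₁ = 0.55/0.38 = 1.447
Step 4: n = ln(2.095)/ln(1.447) = 2.00 ≈ 2
Step 5: The reaction is second order in NOCl.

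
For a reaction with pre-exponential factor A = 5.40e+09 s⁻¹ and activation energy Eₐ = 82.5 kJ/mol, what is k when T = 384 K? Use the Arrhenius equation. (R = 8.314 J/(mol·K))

3.23e-02 s⁻¹

Step 1: Use the Arrhenius equation: k = A × exp(-Eₐ/RT)
Step 2: Convert Eₐ to J/mol: 82.5 kJ/mol = 82500 J/mol
Step 3: Calculate the exponent: -Eₐ/(RT) = -82500/(8.314 × 384) = -25.84120
Step 4: k = 5.40e+09 × exp(-25.84120)
Step 5: k = 5.40e+09 × 5.98838e-12 = 3.2337e-02 s⁻¹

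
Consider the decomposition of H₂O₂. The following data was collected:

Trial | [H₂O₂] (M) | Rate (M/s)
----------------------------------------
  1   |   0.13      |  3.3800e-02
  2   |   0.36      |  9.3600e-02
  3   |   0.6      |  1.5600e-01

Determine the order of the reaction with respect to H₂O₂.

first order (1)

Step 1: Compare trials to find order n where rate₂/rate₁ = ([H₂O₂]₂/[H₂O₂]₁)^n
Step 2: rate₂/rate₁ = 9.3600e-02/3.3800e-02 = 2.769
Step 3: [H₂O₂]₂/[H₂O₂]₁ = 0.36/0.13 = 2.769
Step 4: n = ln(2.769)/ln(2.769) = 1.00 ≈ 1
Step 5: The reaction is first order in H₂O₂.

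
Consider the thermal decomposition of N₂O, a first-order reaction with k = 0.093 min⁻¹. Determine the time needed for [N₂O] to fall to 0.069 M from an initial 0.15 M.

8.35 min

Step 1: For first-order: t = ln([N₂O]₀/[N₂O])/k
Step 2: t = ln(0.15/0.069)/0.093
Step 3: t = ln(2.174)/0.093
Step 4: t = 0.7765/0.093 = 8.35 min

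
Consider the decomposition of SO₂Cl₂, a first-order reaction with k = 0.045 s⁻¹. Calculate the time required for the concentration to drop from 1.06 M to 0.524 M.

15.66 s

Step 1: For first-order: t = ln([SO₂Cl₂]₀/[SO₂Cl₂])/k
Step 2: t = ln(1.06/0.524)/0.045
Step 3: t = ln(2.023)/0.045
Step 4: t = 0.7045/0.045 = 15.66 s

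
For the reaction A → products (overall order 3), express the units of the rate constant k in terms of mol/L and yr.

(mol/L)⁻²·yr⁻¹

Step 1: For overall order n, rate = k × (concentration)^n.
Step 2: Rate has units mol/L·yr⁻¹; concentration term has units (mol/L)^3.
Step 3: k = rate / (concentration)^n, so units of k = (mol/L)^(1-3)·yr⁻¹ = (mol/L)⁻²·yr⁻¹.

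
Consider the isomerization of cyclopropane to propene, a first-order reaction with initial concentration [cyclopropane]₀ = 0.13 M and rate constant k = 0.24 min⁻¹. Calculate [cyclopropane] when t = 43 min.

4.286e-06 M

Step 1: For a first-order reaction: [cyclopropane] = [cyclopropane]₀ × e^(-kt)
Step 2: [cyclopropane] = 0.13 × e^(-0.24 × 43)
Step 3: [cyclopropane] = 0.13 × e^(-10.32)
Step 4: [cyclopropane] = 0.13 × 3.29671e-05 = 4.286e-06 M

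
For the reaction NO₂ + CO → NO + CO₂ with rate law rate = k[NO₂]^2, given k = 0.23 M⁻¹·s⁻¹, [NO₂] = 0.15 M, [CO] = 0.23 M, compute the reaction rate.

0.005175 M/s

Step 1: The rate law is rate = k[NO₂]^2
Step 2: Note that the rate does not depend on [CO] (zero order in CO).
Step 3: rate = 0.23 × (0.15)^2 = 0.005175 M/s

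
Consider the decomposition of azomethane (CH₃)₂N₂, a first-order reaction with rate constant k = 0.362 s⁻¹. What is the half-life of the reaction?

1.915 s

Step 1: For a first-order reaction, t₁/₂ = ln(2)/k
Step 2: t₁/₂ = ln(2)/0.362
Step 3: t₁/₂ = 0.6931/0.362 = 1.915 s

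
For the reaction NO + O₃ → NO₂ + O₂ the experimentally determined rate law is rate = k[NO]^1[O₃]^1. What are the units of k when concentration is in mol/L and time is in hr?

(mol/L)⁻¹·hr⁻¹

Step 1: Overall order = 1 + 1 = 2.
Step 2: rate has units mol/L·hr⁻¹; [NO]^1[O₃]^1 has units (mol/L)^2.
Step 3: k = rate/([NO]^1[O₃]^1), so units of k = (mol/L)^(1-2)·hr⁻¹ = (mol/L)⁻¹·hr⁻¹.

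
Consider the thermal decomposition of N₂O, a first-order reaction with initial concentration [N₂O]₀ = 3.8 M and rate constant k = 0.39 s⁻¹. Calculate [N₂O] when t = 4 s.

0.7985 M

Step 1: For a first-order reaction: [N₂O] = [N₂O]₀ × e^(-kt)
Step 2: [N₂O] = 3.8 × e^(-0.39 × 4)
Step 3: [N₂O] = 3.8 × e^(-1.56)
Step 4: [N₂O] = 3.8 × 0.210136 = 0.7985 M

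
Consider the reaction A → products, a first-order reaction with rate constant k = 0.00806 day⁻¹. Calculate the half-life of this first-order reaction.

86 day

Step 1: For a first-order reaction, t₁/₂ = ln(2)/k
Step 2: t₁/₂ = ln(2)/0.00806
Step 3: t₁/₂ = 0.6931/0.00806 = 86 day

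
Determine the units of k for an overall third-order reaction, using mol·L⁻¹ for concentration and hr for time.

(mol·L⁻¹)⁻²·hr⁻¹

Step 1: For overall order n, rate = k × (concentration)^n.
Step 2: Rate has units mol·L⁻¹·hr⁻¹; concentration term has units (mol·L⁻¹)^3.
Step 3: k = rate / (concentration)^n, so units of k = (mol·L⁻¹)^(1-3)·hr⁻¹ = (mol·L⁻¹)⁻²·hr⁻¹.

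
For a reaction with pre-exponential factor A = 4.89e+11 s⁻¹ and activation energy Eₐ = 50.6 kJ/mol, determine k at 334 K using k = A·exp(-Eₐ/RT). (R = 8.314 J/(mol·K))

5.97e+03 s⁻¹

Step 1: Use the Arrhenius equation: k = A × exp(-Eₐ/RT)
Step 2: Convert Eₐ to J/mol: 50.6 kJ/mol = 50600 J/mol
Step 3: Calculate the exponent: -Eₐ/(RT) = -50600/(8.314 × 334) = -18.22192
Step 4: k = 4.89e+11 × exp(-18.22192)
Step 5: k = 4.89e+11 × 1.21989e-08 = 5.9653e+03 s⁻¹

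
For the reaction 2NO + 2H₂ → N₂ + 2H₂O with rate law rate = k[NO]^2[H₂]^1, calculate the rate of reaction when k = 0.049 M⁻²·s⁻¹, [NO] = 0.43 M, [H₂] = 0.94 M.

0.008516 M/s

Step 1: The rate law is rate = k[NO]^2[H₂]^1
Step 2: Substitute: rate = 0.049 × (0.43)^2 × (0.94)^1
Step 3: rate = 0.049 × 0.1849 × 0.94 = 0.00851649 M/s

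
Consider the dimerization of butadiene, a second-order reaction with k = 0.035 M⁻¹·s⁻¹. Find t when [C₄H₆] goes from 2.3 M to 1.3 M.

9.556 s

Step 1: For second-order: t = (1/[C₄H₆] - 1/[C₄H₆]₀)/k
Step 2: t = (1/1.3 - 1/2.3)/0.035
Step 3: t = (0.7692 - 0.4348)/0.035
Step 4: t = 0.3344/0.035 = 9.556 s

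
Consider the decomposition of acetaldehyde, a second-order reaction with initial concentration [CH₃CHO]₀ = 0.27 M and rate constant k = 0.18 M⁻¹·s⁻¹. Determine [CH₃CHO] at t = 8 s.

0.1944 M

Step 1: For a second-order reaction: 1/[CH₃CHO] = 1/[CH₃CHO]₀ + kt
Step 2: 1/[CH₃CHO] = 1/0.27 + 0.18 × 8
Step 3: 1/[CH₃CHO] = 3.704 + 1.44 = 5.144
Step 4: [CH₃CHO] = 1/5.144 = 0.1944 M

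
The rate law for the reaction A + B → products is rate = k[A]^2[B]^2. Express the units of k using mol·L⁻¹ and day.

(mol·L⁻¹)⁻³·day⁻¹

Step 1: Overall order = 2 + 2 = 4.
Step 2: rate has units mol·L⁻¹·day⁻¹; [A]^2[B]^2 has units (mol·L⁻¹)^4.
Step 3: k = rate/([A]^2[B]^2), so units of k = (mol·L⁻¹)^(1-4)·day⁻¹ = (mol·L⁻¹)⁻³·day⁻¹.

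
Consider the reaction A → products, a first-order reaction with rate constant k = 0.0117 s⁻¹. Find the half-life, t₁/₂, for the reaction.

59.24 s

Step 1: For a first-order reaction, t₁/₂ = ln(2)/k
Step 2: t₁/₂ = ln(2)/0.0117
Step 3: t₁/₂ = 0.6931/0.0117 = 59.24 s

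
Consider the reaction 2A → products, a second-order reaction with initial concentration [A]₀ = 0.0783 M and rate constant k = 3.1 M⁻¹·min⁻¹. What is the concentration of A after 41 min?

0.007149 M

Step 1: For a second-order reaction: 1/[A] = 1/[A]₀ + kt
Step 2: 1/[A] = 1/0.0783 + 3.1 × 41
Step 3: 1/[A] = 12.77 + 127.1 = 139.9
Step 4: [A] = 1/139.9 = 0.007149 M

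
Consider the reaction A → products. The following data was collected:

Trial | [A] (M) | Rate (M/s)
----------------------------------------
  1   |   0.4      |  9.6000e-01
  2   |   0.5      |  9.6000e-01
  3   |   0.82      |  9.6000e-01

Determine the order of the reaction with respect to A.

zeroth order (0)

Step 1: Compare trials - when concentration changes, rate stays constant.
Step 2: rate₂/rate₁ = 9.6000e-01/9.6000e-01 = 1
Step 3: [A]₂/[A]₁ = 0.5/0.4 = 1.25
Step 4: Since rate ratio ≈ (conc ratio)^0, the reaction is zeroth order.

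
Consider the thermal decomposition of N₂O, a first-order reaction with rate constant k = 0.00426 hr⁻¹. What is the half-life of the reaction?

162.7 hr

Step 1: For a first-order reaction, t₁/₂ = ln(2)/k
Step 2: t₁/₂ = ln(2)/0.00426
Step 3: t₁/₂ = 0.6931/0.00426 = 162.7 hr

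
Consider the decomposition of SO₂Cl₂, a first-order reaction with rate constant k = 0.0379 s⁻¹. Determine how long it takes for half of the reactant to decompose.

18.29 s

Step 1: For a first-order reaction, t₁/₂ = ln(2)/k
Step 2: t₁/₂ = ln(2)/0.0379
Step 3: t₁/₂ = 0.6931/0.0379 = 18.29 s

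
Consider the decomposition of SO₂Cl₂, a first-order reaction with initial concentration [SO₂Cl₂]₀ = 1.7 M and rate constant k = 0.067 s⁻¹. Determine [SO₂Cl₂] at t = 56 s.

0.0399 M

Step 1: For a first-order reaction: [SO₂Cl₂] = [SO₂Cl₂]₀ × e^(-kt)
Step 2: [SO₂Cl₂] = 1.7 × e^(-0.067 × 56)
Step 3: [SO₂Cl₂] = 1.7 × e^(-3.752)
Step 4: [SO₂Cl₂] = 1.7 × 0.0234708 = 0.0399 M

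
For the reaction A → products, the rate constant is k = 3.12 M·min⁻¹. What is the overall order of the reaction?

zeroth order (0)

Step 1: The units of k for an nth-order reaction are (concentration)^(1-n)·(time)⁻¹.
Step 2: Here k has units M·min⁻¹, so the concentration exponent is 1.
Step 3: 1 - n = 1 ⇒ n = 0. The reaction is zeroth order.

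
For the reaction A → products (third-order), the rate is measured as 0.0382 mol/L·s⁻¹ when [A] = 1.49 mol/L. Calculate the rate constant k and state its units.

0.01155 (mol/L)⁻²·s⁻¹

Step 1: rate = k[A]^3, so k = rate / [A]^3.
Step 2: k = 0.0382 / (1.49)^3 = 0.0382 / 3.308.
Step 3: k = 0.01155 (mol/L)⁻²·s⁻¹.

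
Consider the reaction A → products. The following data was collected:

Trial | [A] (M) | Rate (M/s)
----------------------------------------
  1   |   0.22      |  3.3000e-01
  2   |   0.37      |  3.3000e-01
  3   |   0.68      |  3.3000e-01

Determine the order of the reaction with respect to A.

zeroth order (0)

Step 1: Compare trials - when concentration changes, rate stays constant.
Step 2: rate₂/rate₁ = 3.3000e-01/3.3000e-01 = 1
Step 3: [A]₂/[A]₁ = 0.37/0.22 = 1.682
Step 4: Since rate ratio ≈ (conc ratio)^0, the reaction is zeroth order.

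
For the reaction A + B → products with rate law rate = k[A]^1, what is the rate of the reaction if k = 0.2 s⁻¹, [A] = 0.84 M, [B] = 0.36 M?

0.168 M/s

Step 1: The rate law is rate = k[A]^1
Step 2: Note that the rate does not depend on [B] (zero order in B).
Step 3: rate = 0.2 × (0.84)^1 = 0.168 M/s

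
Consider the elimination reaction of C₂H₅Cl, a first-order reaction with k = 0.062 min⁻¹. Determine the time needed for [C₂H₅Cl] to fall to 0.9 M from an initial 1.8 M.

11.18 min

Step 1: For first-order: t = ln([C₂H₅Cl]₀/[C₂H₅Cl])/k
Step 2: t = ln(1.8/0.9)/0.062
Step 3: t = ln(2)/0.062
Step 4: t = 0.6931/0.062 = 11.18 min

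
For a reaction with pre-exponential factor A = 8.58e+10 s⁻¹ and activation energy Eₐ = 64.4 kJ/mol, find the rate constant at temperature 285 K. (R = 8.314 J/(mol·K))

1.35e-01 s⁻¹

Step 1: Use the Arrhenius equation: k = A × exp(-Eₐ/RT)
Step 2: Convert Eₐ to J/mol: 64.4 kJ/mol = 64400 J/mol
Step 3: Calculate the exponent: -Eₐ/(RT) = -64400/(8.314 × 285) = -27.17884
Step 4: k = 8.58e+10 × exp(-27.17884)
Step 5: k = 8.58e+10 × 1.57174e-12 = 1.3486e-01 s⁻¹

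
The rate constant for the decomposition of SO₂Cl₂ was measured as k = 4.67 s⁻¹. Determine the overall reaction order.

first order (1)

Step 1: The units of k for an nth-order reaction are (concentration)^(1-n)·(time)⁻¹.
Step 2: Here k has units s⁻¹, so the concentration exponent is 0.
Step 3: 1 - n = 0 ⇒ n = 1. The reaction is first order.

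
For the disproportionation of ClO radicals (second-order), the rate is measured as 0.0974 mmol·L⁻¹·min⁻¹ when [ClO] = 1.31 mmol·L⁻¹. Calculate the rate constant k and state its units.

0.05676 (mmol·L⁻¹)⁻¹·min⁻¹

Step 1: rate = k[ClO]^2, so k = rate / [ClO]^2.
Step 2: k = 0.0974 / (1.31)^2 = 0.0974 / 1.716.
Step 3: k = 0.05676 (mmol·L⁻¹)⁻¹·min⁻¹.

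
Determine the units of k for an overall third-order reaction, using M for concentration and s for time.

M⁻²·s⁻¹

Step 1: For overall order n, rate = k × (concentration)^n.
Step 2: Rate has units M·s⁻¹; concentration term has units M^3.
Step 3: k = rate / (concentration)^n, so units of k = M^(1-3)·s⁻¹ = M⁻²·s⁻¹.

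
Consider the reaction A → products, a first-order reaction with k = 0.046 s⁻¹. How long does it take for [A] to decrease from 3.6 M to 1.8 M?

15.07 s

Step 1: For first-order: t = ln([A]₀/[A])/k
Step 2: t = ln(3.6/1.8)/0.046
Step 3: t = ln(2)/0.046
Step 4: t = 0.6931/0.046 = 15.07 s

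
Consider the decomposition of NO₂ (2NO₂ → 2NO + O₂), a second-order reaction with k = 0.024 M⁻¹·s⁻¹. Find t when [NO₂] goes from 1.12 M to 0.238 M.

137.9 s

Step 1: For second-order: t = (1/[NO₂] - 1/[NO₂]₀)/k
Step 2: t = (1/0.238 - 1/1.12)/0.024
Step 3: t = (4.202 - 0.8929)/0.024
Step 4: t = 3.309/0.024 = 137.9 s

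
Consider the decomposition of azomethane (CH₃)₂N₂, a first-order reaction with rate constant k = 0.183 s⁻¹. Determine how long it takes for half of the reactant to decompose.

3.788 s

Step 1: For a first-order reaction, t₁/₂ = ln(2)/k
Step 2: t₁/₂ = ln(2)/0.183
Step 3: t₁/₂ = 0.6931/0.183 = 3.788 s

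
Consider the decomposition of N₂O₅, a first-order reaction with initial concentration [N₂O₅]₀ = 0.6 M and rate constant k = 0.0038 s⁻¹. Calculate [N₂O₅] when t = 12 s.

0.5733 M

Step 1: For a first-order reaction: [N₂O₅] = [N₂O₅]₀ × e^(-kt)
Step 2: [N₂O₅] = 0.6 × e^(-0.0038 × 12)
Step 3: [N₂O₅] = 0.6 × e^(-0.0456)
Step 4: [N₂O₅] = 0.6 × 0.955424 = 0.5733 M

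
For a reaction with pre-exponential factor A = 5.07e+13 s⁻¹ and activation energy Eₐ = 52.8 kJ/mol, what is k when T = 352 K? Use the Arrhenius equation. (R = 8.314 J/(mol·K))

7.41e+05 s⁻¹

Step 1: Use the Arrhenius equation: k = A × exp(-Eₐ/RT)
Step 2: Convert Eₐ to J/mol: 52.8 kJ/mol = 52800 J/mol
Step 3: Calculate the exponent: -Eₐ/(RT) = -52800/(8.314 × 352) = -18.04186
Step 4: k = 5.07e+13 × exp(-18.04186)
Step 5: k = 5.07e+13 × 1.46056e-08 = 7.4050e+05 s⁻¹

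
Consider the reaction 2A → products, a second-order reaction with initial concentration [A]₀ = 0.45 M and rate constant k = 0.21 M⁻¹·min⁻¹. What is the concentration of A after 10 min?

0.2314 M

Step 1: For a second-order reaction: 1/[A] = 1/[A]₀ + kt
Step 2: 1/[A] = 1/0.45 + 0.21 × 10
Step 3: 1/[A] = 2.222 + 2.1 = 4.322
Step 4: [A] = 1/4.322 = 0.2314 M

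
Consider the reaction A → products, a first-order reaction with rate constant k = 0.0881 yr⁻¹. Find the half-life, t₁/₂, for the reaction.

7.868 yr

Step 1: For a first-order reaction, t₁/₂ = ln(2)/k
Step 2: t₁/₂ = ln(2)/0.0881
Step 3: t₁/₂ = 0.6931/0.0881 = 7.868 yr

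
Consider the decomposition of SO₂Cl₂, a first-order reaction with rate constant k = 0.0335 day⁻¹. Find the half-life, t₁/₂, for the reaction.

20.69 day

Step 1: For a first-order reaction, t₁/₂ = ln(2)/k
Step 2: t₁/₂ = ln(2)/0.0335
Step 3: t₁/₂ = 0.6931/0.0335 = 20.69 day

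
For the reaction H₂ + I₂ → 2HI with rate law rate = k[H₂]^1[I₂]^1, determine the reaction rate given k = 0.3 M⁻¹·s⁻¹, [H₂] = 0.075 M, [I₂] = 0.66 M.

0.01485 M/s

Step 1: The rate law is rate = k[H₂]^1[I₂]^1
Step 2: Substitute: rate = 0.3 × (0.075)^1 × (0.66)^1
Step 3: rate = 0.3 × 0.075 × 0.66 = 0.01485 M/s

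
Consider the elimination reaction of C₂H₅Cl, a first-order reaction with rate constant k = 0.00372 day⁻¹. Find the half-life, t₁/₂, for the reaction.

186.3 day

Step 1: For a first-order reaction, t₁/₂ = ln(2)/k
Step 2: t₁/₂ = ln(2)/0.00372
Step 3: t₁/₂ = 0.6931/0.00372 = 186.3 day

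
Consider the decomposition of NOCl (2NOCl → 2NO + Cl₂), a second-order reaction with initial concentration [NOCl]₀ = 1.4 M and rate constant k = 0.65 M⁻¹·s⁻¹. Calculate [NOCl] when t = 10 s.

0.1386 M

Step 1: For a second-order reaction: 1/[NOCl] = 1/[NOCl]₀ + kt
Step 2: 1/[NOCl] = 1/1.4 + 0.65 × 10
Step 3: 1/[NOCl] = 0.7143 + 6.5 = 7.214
Step 4: [NOCl] = 1/7.214 = 0.1386 M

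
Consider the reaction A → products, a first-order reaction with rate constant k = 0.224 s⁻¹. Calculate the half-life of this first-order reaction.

3.094 s

Step 1: For a first-order reaction, t₁/₂ = ln(2)/k
Step 2: t₁/₂ = ln(2)/0.224
Step 3: t₁/₂ = 0.6931/0.224 = 3.094 s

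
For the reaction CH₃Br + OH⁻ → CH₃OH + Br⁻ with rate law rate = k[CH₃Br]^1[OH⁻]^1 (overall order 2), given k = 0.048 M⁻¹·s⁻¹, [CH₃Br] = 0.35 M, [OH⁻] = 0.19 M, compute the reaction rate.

0.003192 M/s

Step 1: The rate law is rate = k[CH₃Br]^1[OH⁻]^1, overall order = 1+1 = 2
Step 2: Substitute values: rate = 0.048 × (0.35)^1 × (0.19)^1
Step 3: rate = 0.048 × 0.35 × 0.19 = 0.003192 M/s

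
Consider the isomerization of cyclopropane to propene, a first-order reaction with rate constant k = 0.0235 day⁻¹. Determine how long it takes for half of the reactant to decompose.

29.5 day

Step 1: For a first-order reaction, t₁/₂ = ln(2)/k
Step 2: t₁/₂ = ln(2)/0.0235
Step 3: t₁/₂ = 0.6931/0.0235 = 29.5 day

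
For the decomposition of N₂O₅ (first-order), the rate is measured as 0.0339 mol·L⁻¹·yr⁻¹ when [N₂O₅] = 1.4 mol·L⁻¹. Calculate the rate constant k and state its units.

0.02421 yr⁻¹

Step 1: rate = k[N₂O₅]^1, so k = rate / [N₂O₅]^1.
Step 2: k = 0.0339 / (1.4)^1 = 0.0339 / 1.4.
Step 3: k = 0.02421 yr⁻¹.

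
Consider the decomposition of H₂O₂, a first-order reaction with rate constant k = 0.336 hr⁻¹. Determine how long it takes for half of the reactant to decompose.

2.063 hr

Step 1: For a first-order reaction, t₁/₂ = ln(2)/k
Step 2: t₁/₂ = ln(2)/0.336
Step 3: t₁/₂ = 0.6931/0.336 = 2.063 hr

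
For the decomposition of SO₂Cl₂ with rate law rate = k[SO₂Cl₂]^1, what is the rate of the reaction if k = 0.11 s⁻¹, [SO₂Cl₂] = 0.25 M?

0.0275 M/s

Step 1: Identify the rate law: rate = k[SO₂Cl₂]^1
Step 2: Substitute values: rate = 0.11 × (0.25)^1
Step 3: Calculate: rate = 0.11 × 0.25 = 0.0275 M/s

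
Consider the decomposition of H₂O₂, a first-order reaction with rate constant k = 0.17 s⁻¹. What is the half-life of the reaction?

4.077 s

Step 1: For a first-order reaction, t₁/₂ = ln(2)/k
Step 2: t₁/₂ = ln(2)/0.17
Step 3: t₁/₂ = 0.6931/0.17 = 4.077 s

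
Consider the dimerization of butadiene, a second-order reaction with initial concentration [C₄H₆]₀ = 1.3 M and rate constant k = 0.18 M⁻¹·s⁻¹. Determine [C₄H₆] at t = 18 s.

0.2494 M

Step 1: For a second-order reaction: 1/[C₄H₆] = 1/[C₄H₆]₀ + kt
Step 2: 1/[C₄H₆] = 1/1.3 + 0.18 × 18
Step 3: 1/[C₄H₆] = 0.7692 + 3.24 = 4.009
Step 4: [C₄H₆] = 1/4.009 = 0.2494 M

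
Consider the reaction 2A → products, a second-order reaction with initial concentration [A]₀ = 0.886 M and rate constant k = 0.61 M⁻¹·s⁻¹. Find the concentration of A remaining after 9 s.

0.1511 M

Step 1: For a second-order reaction: 1/[A] = 1/[A]₀ + kt
Step 2: 1/[A] = 1/0.886 + 0.61 × 9
Step 3: 1/[A] = 1.129 + 5.49 = 6.619
Step 4: [A] = 1/6.619 = 0.1511 M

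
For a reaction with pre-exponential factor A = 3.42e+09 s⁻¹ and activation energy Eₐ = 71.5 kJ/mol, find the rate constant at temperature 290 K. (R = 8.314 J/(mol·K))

4.52e-04 s⁻¹

Step 1: Use the Arrhenius equation: k = A × exp(-Eₐ/RT)
Step 2: Convert Eₐ to J/mol: 71.5 kJ/mol = 71500 J/mol
Step 3: Calculate the exponent: -Eₐ/(RT) = -71500/(8.314 × 290) = -29.65501
Step 4: k = 3.42e+09 × exp(-29.65501)
Step 5: k = 3.42e+09 × 1.32127e-13 = 4.5187e-04 s⁻¹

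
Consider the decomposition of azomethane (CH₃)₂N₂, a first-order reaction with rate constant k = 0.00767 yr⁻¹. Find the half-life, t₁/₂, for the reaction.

90.37 yr

Step 1: For a first-order reaction, t₁/₂ = ln(2)/k
Step 2: t₁/₂ = ln(2)/0.00767
Step 3: t₁/₂ = 0.6931/0.00767 = 90.37 yr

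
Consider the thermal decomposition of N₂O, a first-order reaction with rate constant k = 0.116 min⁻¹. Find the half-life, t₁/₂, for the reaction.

5.975 min

Step 1: For a first-order reaction, t₁/₂ = ln(2)/k
Step 2: t₁/₂ = ln(2)/0.116
Step 3: t₁/₂ = 0.6931/0.116 = 5.975 min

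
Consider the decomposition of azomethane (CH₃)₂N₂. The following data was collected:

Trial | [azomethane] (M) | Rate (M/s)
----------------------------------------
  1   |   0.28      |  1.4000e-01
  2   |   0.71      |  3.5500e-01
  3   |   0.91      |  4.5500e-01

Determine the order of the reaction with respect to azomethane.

first order (1)

Step 1: Compare trials to find order n where rate₂/rate₁ = ([azomethane]₂/[azomethane]₁)^n
Step 2: rate₂/rate₁ = 3.5500e-01/1.4000e-01 = 2.536
Step 3: [azomethane]₂/[azomethane]₁ = 0.71/0.28 = 2.536
Step 4: n = ln(2.536)/ln(2.536) = 1.00 ≈ 1
Step 5: The reaction is first order in azomethane.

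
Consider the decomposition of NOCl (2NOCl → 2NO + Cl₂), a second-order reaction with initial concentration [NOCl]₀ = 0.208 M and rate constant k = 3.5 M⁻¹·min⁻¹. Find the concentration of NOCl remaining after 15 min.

0.01745 M

Step 1: For a second-order reaction: 1/[NOCl] = 1/[NOCl]₀ + kt
Step 2: 1/[NOCl] = 1/0.208 + 3.5 × 15
Step 3: 1/[NOCl] = 4.808 + 52.5 = 57.31
Step 4: [NOCl] = 1/57.31 = 0.01745 M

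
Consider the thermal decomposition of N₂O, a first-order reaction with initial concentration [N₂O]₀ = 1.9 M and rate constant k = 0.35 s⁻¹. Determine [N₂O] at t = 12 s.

0.02849 M

Step 1: For a first-order reaction: [N₂O] = [N₂O]₀ × e^(-kt)
Step 2: [N₂O] = 1.9 × e^(-0.35 × 12)
Step 3: [N₂O] = 1.9 × e^(-4.2)
Step 4: [N₂O] = 1.9 × 0.0149956 = 0.02849 M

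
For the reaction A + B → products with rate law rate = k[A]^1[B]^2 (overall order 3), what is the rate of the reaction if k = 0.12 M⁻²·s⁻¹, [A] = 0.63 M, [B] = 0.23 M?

0.003999 M/s

Step 1: The rate law is rate = k[A]^1[B]^2, overall order = 1+2 = 3
Step 2: Substitute values: rate = 0.12 × (0.63)^1 × (0.23)^2
Step 3: rate = 0.12 × 0.63 × 0.0529 = 0.00399924 M/s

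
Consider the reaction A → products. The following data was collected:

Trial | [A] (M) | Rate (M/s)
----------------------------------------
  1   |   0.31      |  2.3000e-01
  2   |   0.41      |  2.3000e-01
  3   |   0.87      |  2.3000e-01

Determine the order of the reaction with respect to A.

zeroth order (0)

Step 1: Compare trials - when concentration changes, rate stays constant.
Step 2: rate₂/rate₁ = 2.3000e-01/2.3000e-01 = 1
Step 3: [A]₂/[A]₁ = 0.41/0.31 = 1.323
Step 4: Since rate ratio ≈ (conc ratio)^0, the reaction is zeroth order.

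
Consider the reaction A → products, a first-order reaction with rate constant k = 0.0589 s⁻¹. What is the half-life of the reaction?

11.77 s

Step 1: For a first-order reaction, t₁/₂ = ln(2)/k
Step 2: t₁/₂ = ln(2)/0.0589
Step 3: t₁/₂ = 0.6931/0.0589 = 11.77 s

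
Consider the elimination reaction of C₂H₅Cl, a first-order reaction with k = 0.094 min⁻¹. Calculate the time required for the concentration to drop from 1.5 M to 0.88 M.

5.673 min

Step 1: For first-order: t = ln([C₂H₅Cl]₀/[C₂H₅Cl])/k
Step 2: t = ln(1.5/0.88)/0.094
Step 3: t = ln(1.705)/0.094
Step 4: t = 0.5333/0.094 = 5.673 min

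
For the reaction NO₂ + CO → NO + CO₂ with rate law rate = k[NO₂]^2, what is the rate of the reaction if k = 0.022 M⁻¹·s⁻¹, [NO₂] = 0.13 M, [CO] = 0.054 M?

0.0003718 M/s

Step 1: The rate law is rate = k[NO₂]^2
Step 2: Note that the rate does not depend on [CO] (zero order in CO).
Step 3: rate = 0.022 × (0.13)^2 = 0.0003718 M/s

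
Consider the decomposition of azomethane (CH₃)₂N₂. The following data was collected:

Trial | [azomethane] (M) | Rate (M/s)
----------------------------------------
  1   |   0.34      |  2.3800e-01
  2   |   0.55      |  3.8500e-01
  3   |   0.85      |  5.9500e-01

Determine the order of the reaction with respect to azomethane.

first order (1)

Step 1: Compare trials to find order n where rate₂/rate₁ = ([azomethane]₂/[azomethane]₁)^n
Step 2: rate₂/rate₁ = 3.8500e-01/2.3800e-01 = 1.618
Step 3: [azomethane]₂/[azomethane]₁ = 0.55/0.34 = 1.618
Step 4: n = ln(1.618)/ln(1.618) = 1.00 ≈ 1
Step 5: The reaction is first order in azomethane.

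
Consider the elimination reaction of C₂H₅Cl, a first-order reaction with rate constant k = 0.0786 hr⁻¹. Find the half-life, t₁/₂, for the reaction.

8.819 hr

Step 1: For a first-order reaction, t₁/₂ = ln(2)/k
Step 2: t₁/₂ = ln(2)/0.0786
Step 3: t₁/₂ = 0.6931/0.0786 = 8.819 hr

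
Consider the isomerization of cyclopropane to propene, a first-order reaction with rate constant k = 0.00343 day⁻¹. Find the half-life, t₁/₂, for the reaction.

202.1 day

Step 1: For a first-order reaction, t₁/₂ = ln(2)/k
Step 2: t₁/₂ = ln(2)/0.00343
Step 3: t₁/₂ = 0.6931/0.00343 = 202.1 day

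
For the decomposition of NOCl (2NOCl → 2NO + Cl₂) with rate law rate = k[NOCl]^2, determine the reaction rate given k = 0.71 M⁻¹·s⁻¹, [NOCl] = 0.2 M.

0.0284 M/s

Step 1: Identify the rate law: rate = k[NOCl]^2
Step 2: Substitute values: rate = 0.71 × (0.2)^2
Step 3: Calculate: rate = 0.71 × 0.04 = 0.0284 M/s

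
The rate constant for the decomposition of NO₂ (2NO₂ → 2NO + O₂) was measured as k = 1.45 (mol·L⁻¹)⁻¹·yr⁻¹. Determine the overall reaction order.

second order (2)

Step 1: The units of k for an nth-order reaction are (concentration)^(1-n)·(time)⁻¹.
Step 2: Here k has units (mol·L⁻¹)⁻¹·yr⁻¹, so the concentration exponent is -1.
Step 3: 1 - n = -1 ⇒ n = 2. The reaction is second order.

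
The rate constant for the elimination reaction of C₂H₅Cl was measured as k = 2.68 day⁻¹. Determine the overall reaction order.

first order (1)

Step 1: The units of k for an nth-order reaction are (concentration)^(1-n)·(time)⁻¹.
Step 2: Here k has units day⁻¹, so the concentration exponent is 0.
Step 3: 1 - n = 0 ⇒ n = 1. The reaction is first order.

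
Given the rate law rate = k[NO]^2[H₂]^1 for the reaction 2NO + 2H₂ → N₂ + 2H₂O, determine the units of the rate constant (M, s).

M⁻²·s⁻¹

Step 1: Overall order = 2 + 1 = 3.
Step 2: rate has units M·s⁻¹; [NO]^2[H₂]^1 has units M^3.
Step 3: k = rate/([NO]^2[H₂]^1), so units of k = M^(1-3)·s⁻¹ = M⁻²·s⁻¹.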